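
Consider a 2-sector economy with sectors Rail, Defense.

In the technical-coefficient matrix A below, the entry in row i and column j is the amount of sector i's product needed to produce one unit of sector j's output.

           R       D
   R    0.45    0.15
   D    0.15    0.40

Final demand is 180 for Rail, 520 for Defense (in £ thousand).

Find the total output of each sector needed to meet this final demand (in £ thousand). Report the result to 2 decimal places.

I − A =
  [   0.55    -0.15]
  [  -0.15     0.60]
det(I−A) = (0.55)(0.60) − (-0.15)(-0.15) = 0.3075
adj(I−A) = [[0.60, 0.15], [0.15, 0.55]]
(I − A)⁻¹ = adj(I−A) / det(I−A) ≈
  [   1.9512     0.4878]
  [   0.4878     1.7886]
x = (I − A)⁻¹ d = adj(I−A)·d / det(I−A), with det(I−A) = 0.3075:
  x_R = (0.60·180 + 0.15·520) / 0.3075 = 186.00 / 0.3075 ≈ 604.88
  x_D = (0.15·180 + 0.55·520) / 0.3075 = 313.00 / 0.3075 ≈ 1017.89

x_R = 604.88, x_D = 1017.89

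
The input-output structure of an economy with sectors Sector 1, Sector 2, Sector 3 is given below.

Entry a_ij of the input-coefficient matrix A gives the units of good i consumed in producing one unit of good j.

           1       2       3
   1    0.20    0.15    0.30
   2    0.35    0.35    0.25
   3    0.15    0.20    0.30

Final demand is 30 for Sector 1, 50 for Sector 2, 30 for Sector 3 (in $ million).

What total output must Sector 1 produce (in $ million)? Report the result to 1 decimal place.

I − A =
  [   0.80    -0.15    -0.30]
  [  -0.35     0.65    -0.25]
  [  -0.15    -0.20     0.70]
Cofactors of I−A, C_ij = (−1)^(i+j)·(minor ij) (rows/columns in the sector order above):
  C_11 = (0.65)(0.70) − (-0.25)(-0.20) = 0.4050
  C_12 = −[(-0.35)(0.70) − (-0.25)(-0.15)] = 0.2825
  C_13 = (-0.35)(-0.20) − (0.65)(-0.15) = 0.1675
  C_21 = −[(-0.15)(0.70) − (-0.30)(-0.20)] = 0.1650
  C_22 = (0.80)(0.70) − (-0.30)(-0.15) = 0.5150
  C_23 = −[(0.80)(-0.20) − (-0.15)(-0.15)] = 0.1825
  C_31 = (-0.15)(-0.25) − (-0.30)(0.65) = 0.2325
  C_32 = −[(0.80)(-0.25) − (-0.30)(-0.35)] = 0.3050
  C_33 = (0.80)(0.65) − (-0.15)(-0.35) = 0.4675
det(I−A) = Σ_j (I−A)_1j·C_1j = (0.80)(0.4050) + (-0.15)(0.2825) + (-0.30)(0.1675) = 0.231375
adj(I−A) = Cᵀ =
  [ 0.4050   0.1650   0.2325]
  [ 0.2825   0.5150   0.3050]
  [ 0.1675   0.1825   0.4675]
(I − A)⁻¹ = adj(I−A) / det(I−A) ≈
  [   1.7504     0.7131     1.0049]
  [   1.2210     2.2258     1.3182]
  [   0.7239     0.7888     2.0205]
x = (I − A)⁻¹ d = adj(I−A)·d / det(I−A), with det(I−A) = 0.231375:
  x_1 = (0.4050·30 + 0.1650·50 + 0.2325·30) / 0.231375 = 27.375 / 0.231375 ≈ 118.3
  x_2 = (0.2825·30 + 0.5150·50 + 0.3050·30) / 0.231375 = 43.375 / 0.231375 ≈ 187.5
  x_3 = (0.1675·30 + 0.1825·50 + 0.4675·30) / 0.231375 = 28.175 / 0.231375 ≈ 121.8

x_1 = 118.3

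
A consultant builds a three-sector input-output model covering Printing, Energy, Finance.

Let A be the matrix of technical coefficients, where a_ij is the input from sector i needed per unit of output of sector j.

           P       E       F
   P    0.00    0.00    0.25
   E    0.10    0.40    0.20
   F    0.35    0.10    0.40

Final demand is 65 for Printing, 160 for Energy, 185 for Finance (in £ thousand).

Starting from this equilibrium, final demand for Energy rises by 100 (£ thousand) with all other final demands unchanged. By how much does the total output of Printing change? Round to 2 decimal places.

Δx_P = 8.77

I − A =
  [   1.00     0.00    -0.25]
  [  -0.10     0.60    -0.20]
  [  -0.35    -0.10     0.60]
Cofactors of I−A, C_ij = (−1)^(i+j)·(minor ij) (rows/columns in the sector order above):
  C_11 = (0.60)(0.60) − (-0.20)(-0.10) = 0.3400
  C_12 = −[(-0.10)(0.60) − (-0.20)(-0.35)] = 0.1300
  C_13 = (-0.10)(-0.10) − (0.60)(-0.35) = 0.2200
  C_21 = −[(0.00)(0.60) − (-0.25)(-0.10)] = 0.0250
  C_22 = (1.00)(0.60) − (-0.25)(-0.35) = 0.5125
  C_23 = −[(1.00)(-0.10) − (0.00)(-0.35)] = 0.1000
  C_31 = (0.00)(-0.20) − (-0.25)(0.60) = 0.1500
  C_32 = −[(1.00)(-0.20) − (-0.25)(-0.10)] = 0.2250
  C_33 = (1.00)(0.60) − (0.00)(-0.10) = 0.6000
det(I−A) = Σ_j (I−A)_1j·C_1j = (1.00)(0.3400) + (0.00)(0.1300) + (-0.25)(0.2200) = 0.2850
adj(I−A) = Cᵀ =
  [ 0.3400   0.0250   0.1500]
  [ 0.1300   0.5125   0.2250]
  [ 0.2200   0.1000   0.6000]
(I − A)⁻¹ = adj(I−A) / det(I−A) ≈
  [   1.1930     0.0877     0.5263]
  [   0.4561     1.7982     0.7895]
  [   0.7719     0.3509     2.1053]
Δx = (I − A)⁻¹ Δd with Δd having +100 in the Energy component and 0 elsewhere.
So Δx_P = L_PE · (+100), where L_PE = adj(I−A)_PE / det(I−A) = 0.0250 / 0.2850.
Δx_P = 0.0250 × (+100) / 0.2850 = 2.50 / 0.2850 ≈ 8.77.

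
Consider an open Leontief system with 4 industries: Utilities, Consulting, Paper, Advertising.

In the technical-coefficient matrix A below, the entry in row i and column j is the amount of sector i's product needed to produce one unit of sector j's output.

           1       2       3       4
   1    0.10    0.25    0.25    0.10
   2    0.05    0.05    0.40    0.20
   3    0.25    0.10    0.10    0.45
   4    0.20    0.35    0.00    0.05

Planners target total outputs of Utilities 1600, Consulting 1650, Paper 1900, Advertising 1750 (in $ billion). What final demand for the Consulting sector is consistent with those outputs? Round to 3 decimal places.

d_2 = 377.500

I − A =
  [   0.90    -0.25    -0.25    -0.10]
  [  -0.05     0.95    -0.40    -0.20]
  [  -0.25    -0.10     0.90    -0.45]
  [  -0.20    -0.35     0.00     0.95]
d = (I − A) x:
  d_1 = (+0.90)·1600 + (-0.25)·1650 + (-0.25)·1900 + (-0.10)·1750 = 377.500
  d_2 = (-0.05)·1600 + (+0.95)·1650 + (-0.40)·1900 + (-0.20)·1750 = 377.500
  d_3 = (-0.25)·1600 + (-0.10)·1650 + (+0.90)·1900 + (-0.45)·1750 = 357.500
  d_4 = (-0.20)·1600 + (-0.35)·1650 + (+0.00)·1900 + (+0.95)·1750 = 765.000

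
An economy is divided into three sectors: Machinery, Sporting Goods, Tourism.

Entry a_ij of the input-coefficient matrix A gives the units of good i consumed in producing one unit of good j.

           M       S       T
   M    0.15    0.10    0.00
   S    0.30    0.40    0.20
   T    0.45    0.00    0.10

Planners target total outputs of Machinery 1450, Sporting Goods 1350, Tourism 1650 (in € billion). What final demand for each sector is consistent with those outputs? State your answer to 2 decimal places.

I − A =
  [   0.85    -0.10     0.00]
  [  -0.30     0.60    -0.20]
  [  -0.45     0.00     0.90]
d = (I − A) x:
  d_M = (+0.85)·1450 + (-0.10)·1350 + (+0.00)·1650 = 1097.50
  d_S = (-0.30)·1450 + (+0.60)·1350 + (-0.20)·1650 = 45.00
  d_T = (-0.45)·1450 + (+0.00)·1350 + (+0.90)·1650 = 832.50

d_M = 1097.50, d_S = 45.00, d_T = 832.50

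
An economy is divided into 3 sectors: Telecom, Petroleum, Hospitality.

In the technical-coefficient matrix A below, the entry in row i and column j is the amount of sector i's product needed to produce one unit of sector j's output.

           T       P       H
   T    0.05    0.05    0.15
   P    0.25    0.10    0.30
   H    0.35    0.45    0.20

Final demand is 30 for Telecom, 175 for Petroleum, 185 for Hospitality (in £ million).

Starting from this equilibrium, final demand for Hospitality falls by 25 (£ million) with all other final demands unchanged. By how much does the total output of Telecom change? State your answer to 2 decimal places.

I − A =
  [   0.95    -0.05    -0.15]
  [  -0.25     0.90    -0.30]
  [  -0.35    -0.45     0.80]
Cofactors of I−A, C_ij = (−1)^(i+j)·(minor ij) (rows/columns in the sector order above):
  C_11 = (0.90)(0.80) − (-0.30)(-0.45) = 0.5850
  C_12 = −[(-0.25)(0.80) − (-0.30)(-0.35)] = 0.3050
  C_13 = (-0.25)(-0.45) − (0.90)(-0.35) = 0.4275
  C_21 = −[(-0.05)(0.80) − (-0.15)(-0.45)] = 0.1075
  C_22 = (0.95)(0.80) − (-0.15)(-0.35) = 0.7075
  C_23 = −[(0.95)(-0.45) − (-0.05)(-0.35)] = 0.4450
  C_31 = (-0.05)(-0.30) − (-0.15)(0.90) = 0.1500
  C_32 = −[(0.95)(-0.30) − (-0.15)(-0.25)] = 0.3225
  C_33 = (0.95)(0.90) − (-0.05)(-0.25) = 0.8425
det(I−A) = Σ_j (I−A)_1j·C_1j = (0.95)(0.5850) + (-0.05)(0.3050) + (-0.15)(0.4275) = 0.476375
adj(I−A) = Cᵀ =
  [ 0.5850   0.1075   0.1500]
  [ 0.3050   0.7075   0.3225]
  [ 0.4275   0.4450   0.8425]
(I − A)⁻¹ = adj(I−A) / det(I−A) ≈
  [   1.2280     0.2257     0.3149]
  [   0.6403     1.4852     0.6770]
  [   0.8974     0.9341     1.7686]
Δx = (I − A)⁻¹ Δd with Δd having -25 in the Hospitality component and 0 elsewhere.
So Δx_T = L_TH · (-25), where L_TH = adj(I−A)_TH / det(I−A) = 0.1500 / 0.476375.
Δx_T = 0.1500 × (-25) / 0.476375 = -3.75 / 0.476375 ≈ -7.87.

Δx_T = -7.87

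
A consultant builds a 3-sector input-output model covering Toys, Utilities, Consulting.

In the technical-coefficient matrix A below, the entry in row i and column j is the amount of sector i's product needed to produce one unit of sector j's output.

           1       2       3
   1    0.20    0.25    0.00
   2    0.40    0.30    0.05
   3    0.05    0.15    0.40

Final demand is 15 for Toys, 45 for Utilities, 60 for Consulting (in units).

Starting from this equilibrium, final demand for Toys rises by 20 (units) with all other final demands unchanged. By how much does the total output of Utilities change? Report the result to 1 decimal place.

I − A =
  [   0.80    -0.25     0.00]
  [  -0.40     0.70    -0.05]
  [  -0.05    -0.15     0.60]
Cofactors of I−A, C_ij = (−1)^(i+j)·(minor ij) (rows/columns in the sector order above):
  C_11 = (0.70)(0.60) − (-0.05)(-0.15) = 0.4125
  C_12 = −[(-0.40)(0.60) − (-0.05)(-0.05)] = 0.2425
  C_13 = (-0.40)(-0.15) − (0.70)(-0.05) = 0.0950
  C_21 = −[(-0.25)(0.60) − (0.00)(-0.15)] = 0.1500
  C_22 = (0.80)(0.60) − (0.00)(-0.05) = 0.4800
  C_23 = −[(0.80)(-0.15) − (-0.25)(-0.05)] = 0.1325
  C_31 = (-0.25)(-0.05) − (0.00)(0.70) = 0.0125
  C_32 = −[(0.80)(-0.05) − (0.00)(-0.40)] = 0.0400
  C_33 = (0.80)(0.70) − (-0.25)(-0.40) = 0.4600
det(I−A) = Σ_j (I−A)_1j·C_1j = (0.80)(0.4125) + (-0.25)(0.2425) + (0.00)(0.0950) = 0.269375
adj(I−A) = Cᵀ =
  [ 0.4125   0.1500   0.0125]
  [ 0.2425   0.4800   0.0400]
  [ 0.0950   0.1325   0.4600]
(I − A)⁻¹ = adj(I−A) / det(I−A) ≈
  [   1.5313     0.5568     0.0464]
  [   0.9002     1.7819     0.1485]
  [   0.3527     0.4919     1.7077]
Δx = (I − A)⁻¹ Δd with Δd having +20 in the Toys component and 0 elsewhere.
So Δx_2 = L_21 · (+20), where L_21 = adj(I−A)_21 / det(I−A) = 0.2425 / 0.269375.
Δx_2 = 0.2425 × (+20) / 0.269375 = 4.85 / 0.269375 ≈ 18.0.

Δx_2 = 18.0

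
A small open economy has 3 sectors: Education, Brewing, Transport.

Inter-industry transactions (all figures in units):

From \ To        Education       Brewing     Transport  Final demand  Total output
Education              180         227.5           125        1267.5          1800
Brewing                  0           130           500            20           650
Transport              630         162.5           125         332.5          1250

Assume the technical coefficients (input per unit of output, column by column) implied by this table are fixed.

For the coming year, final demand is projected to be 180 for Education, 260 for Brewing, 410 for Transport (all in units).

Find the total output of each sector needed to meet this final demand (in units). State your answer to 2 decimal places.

x_1 = 603.33, x_2 = 778.17, x_3 = 906.34

Technical coefficients a_ij = z_ij / X_j:
  a_11 = 180/1800 = 0.10, a_21 = 0/1800 = 0.00, a_31 = 630/1800 = 0.35
  a_12 = 227.5/650 = 0.35, a_22 = 130/650 = 0.20, a_32 = 162.5/650 = 0.25
  a_13 = 125/1250 = 0.10, a_23 = 500/1250 = 0.40, a_33 = 125/1250 = 0.10
I − A =
  [   0.90    -0.35    -0.10]
  [   0.00     0.80    -0.40]
  [  -0.35    -0.25     0.90]
Cofactors of I−A, C_ij = (−1)^(i+j)·(minor ij) (rows/columns in the sector order above):
  C_11 = (0.80)(0.90) − (-0.40)(-0.25) = 0.6200
  C_12 = −[(0.00)(0.90) − (-0.40)(-0.35)] = 0.1400
  C_13 = (0.00)(-0.25) − (0.80)(-0.35) = 0.2800
  C_21 = −[(-0.35)(0.90) − (-0.10)(-0.25)] = 0.3400
  C_22 = (0.90)(0.90) − (-0.10)(-0.35) = 0.7750
  C_23 = −[(0.90)(-0.25) − (-0.35)(-0.35)] = 0.3475
  C_31 = (-0.35)(-0.40) − (-0.10)(0.80) = 0.2200
  C_32 = −[(0.90)(-0.40) − (-0.10)(0.00)] = 0.3600
  C_33 = (0.90)(0.80) − (-0.35)(0.00) = 0.7200
det(I−A) = Σ_j (I−A)_1j·C_1j = (0.90)(0.6200) + (-0.35)(0.1400) + (-0.10)(0.2800) = 0.4810
adj(I−A) = Cᵀ =
  [ 0.6200   0.3400   0.2200]
  [ 0.1400   0.7750   0.3600]
  [ 0.2800   0.3475   0.7200]
(I − A)⁻¹ = adj(I−A) / det(I−A) ≈
  [   1.2890     0.7069     0.4574]
  [   0.2911     1.6112     0.7484]
  [   0.5821     0.7225     1.4969]
x = (I − A)⁻¹ d = adj(I−A)·d / det(I−A), with det(I−A) = 0.4810:
  x_1 = (0.6200·180 + 0.3400·260 + 0.2200·410) / 0.4810 = 290.20 / 0.4810 ≈ 603.33
  x_2 = (0.1400·180 + 0.7750·260 + 0.3600·410) / 0.4810 = 374.30 / 0.4810 ≈ 778.17
  x_3 = (0.2800·180 + 0.3475·260 + 0.7200·410) / 0.4810 = 435.95 / 0.4810 ≈ 906.34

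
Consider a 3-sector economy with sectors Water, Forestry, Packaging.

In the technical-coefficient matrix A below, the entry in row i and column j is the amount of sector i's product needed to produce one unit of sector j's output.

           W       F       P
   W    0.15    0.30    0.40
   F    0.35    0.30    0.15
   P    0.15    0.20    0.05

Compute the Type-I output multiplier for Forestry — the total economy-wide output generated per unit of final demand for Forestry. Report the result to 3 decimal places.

m_F = 3.655

I − A =
  [   0.85    -0.30    -0.40]
  [  -0.35     0.70    -0.15]
  [  -0.15    -0.20     0.95]
Cofactors of I−A, C_ij = (−1)^(i+j)·(minor ij) (rows/columns in the sector order above):
  C_11 = (0.70)(0.95) − (-0.15)(-0.20) = 0.6350
  C_12 = −[(-0.35)(0.95) − (-0.15)(-0.15)] = 0.3550
  C_13 = (-0.35)(-0.20) − (0.70)(-0.15) = 0.1750
  C_21 = −[(-0.30)(0.95) − (-0.40)(-0.20)] = 0.3650
  C_22 = (0.85)(0.95) − (-0.40)(-0.15) = 0.7475
  C_23 = −[(0.85)(-0.20) − (-0.30)(-0.15)] = 0.2150
  C_31 = (-0.30)(-0.15) − (-0.40)(0.70) = 0.3250
  C_32 = −[(0.85)(-0.15) − (-0.40)(-0.35)] = 0.2675
  C_33 = (0.85)(0.70) − (-0.30)(-0.35) = 0.4900
det(I−A) = Σ_j (I−A)_1j·C_1j = (0.85)(0.6350) + (-0.30)(0.3550) + (-0.40)(0.1750) = 0.36325
adj(I−A) = Cᵀ =
  [ 0.6350   0.3650   0.3250]
  [ 0.3550   0.7475   0.2675]
  [ 0.1750   0.2150   0.4900]
(I − A)⁻¹ = adj(I−A) / det(I−A) ≈
  [   1.7481     1.0048     0.8947]
  [   0.9773     2.0578     0.7364]
  [   0.4818     0.5919     1.3489]
The output multiplier for sector j is the column-j sum of the Leontief inverse (I − A)⁻¹ = adj(I−A) / det(I−A).
Column F of adj(I−A): (0.3650, 0.7475, 0.2150); det(I−A) = 0.36325.
m_F = (0.3650 + 0.7475 + 0.2150) / 0.36325 = 1.3275 / 0.36325 ≈ 3.655.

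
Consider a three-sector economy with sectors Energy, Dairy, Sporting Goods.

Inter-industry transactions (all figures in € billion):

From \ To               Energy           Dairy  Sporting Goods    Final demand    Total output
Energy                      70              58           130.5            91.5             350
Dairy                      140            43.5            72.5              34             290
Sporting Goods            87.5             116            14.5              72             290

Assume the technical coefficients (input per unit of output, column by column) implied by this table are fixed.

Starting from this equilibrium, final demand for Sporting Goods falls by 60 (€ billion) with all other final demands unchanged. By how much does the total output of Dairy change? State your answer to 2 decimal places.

Δx_D = -73.58

Technical coefficients a_ij = z_ij / X_j:
  a_EE = 70/350 = 0.20, a_DE = 140/350 = 0.40, a_SE = 87.5/350 = 0.25
  a_ED = 58/290 = 0.20, a_DD = 43.5/290 = 0.15, a_SD = 116/290 = 0.40
  a_ES = 130.5/290 = 0.45, a_DS = 72.5/290 = 0.25, a_SS = 14.5/290 = 0.05
I − A =
  [   0.80    -0.20    -0.45]
  [  -0.40     0.85    -0.25]
  [  -0.25    -0.40     0.95]
Cofactors of I−A, C_ij = (−1)^(i+j)·(minor ij) (rows/columns in the sector order above):
  C_11 = (0.85)(0.95) − (-0.25)(-0.40) = 0.7075
  C_12 = −[(-0.40)(0.95) − (-0.25)(-0.25)] = 0.4425
  C_13 = (-0.40)(-0.40) − (0.85)(-0.25) = 0.3725
  C_21 = −[(-0.20)(0.95) − (-0.45)(-0.40)] = 0.3700
  C_22 = (0.80)(0.95) − (-0.45)(-0.25) = 0.6475
  C_23 = −[(0.80)(-0.40) − (-0.20)(-0.25)] = 0.3700
  C_31 = (-0.20)(-0.25) − (-0.45)(0.85) = 0.4325
  C_32 = −[(0.80)(-0.25) − (-0.45)(-0.40)] = 0.3800
  C_33 = (0.80)(0.85) − (-0.20)(-0.40) = 0.6000
det(I−A) = Σ_j (I−A)_1j·C_1j = (0.80)(0.7075) + (-0.20)(0.4425) + (-0.45)(0.3725) = 0.309875
adj(I−A) = Cᵀ =
  [ 0.7075   0.3700   0.4325]
  [ 0.4425   0.6475   0.3800]
  [ 0.3725   0.3700   0.6000]
(I − A)⁻¹ = adj(I−A) / det(I−A) ≈
  [   2.2832     1.1940     1.3957]
  [   1.4280     2.0896     1.2263]
  [   1.2021     1.1940     1.9363]
Δx = (I − A)⁻¹ Δd with Δd having -60 in the Sporting Goods component and 0 elsewhere.
So Δx_D = L_DS · (-60), where L_DS = adj(I−A)_DS / det(I−A) = 0.3800 / 0.309875.
Δx_D = 0.3800 × (-60) / 0.309875 = -22.80 / 0.309875 ≈ -73.58.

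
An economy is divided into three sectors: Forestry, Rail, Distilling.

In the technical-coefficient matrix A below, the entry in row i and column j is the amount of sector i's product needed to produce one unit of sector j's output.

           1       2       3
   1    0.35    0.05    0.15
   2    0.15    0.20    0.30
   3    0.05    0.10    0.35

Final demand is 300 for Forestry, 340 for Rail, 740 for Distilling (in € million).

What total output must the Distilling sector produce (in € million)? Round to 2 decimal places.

I − A =
  [   0.65    -0.05    -0.15]
  [  -0.15     0.80    -0.30]
  [  -0.05    -0.10     0.65]
Cofactors of I−A, C_ij = (−1)^(i+j)·(minor ij) (rows/columns in the sector order above):
  C_11 = (0.80)(0.65) − (-0.30)(-0.10) = 0.4900
  C_12 = −[(-0.15)(0.65) − (-0.30)(-0.05)] = 0.1125
  C_13 = (-0.15)(-0.10) − (0.80)(-0.05) = 0.0550
  C_21 = −[(-0.05)(0.65) − (-0.15)(-0.10)] = 0.0475
  C_22 = (0.65)(0.65) − (-0.15)(-0.05) = 0.4150
  C_23 = −[(0.65)(-0.10) − (-0.05)(-0.05)] = 0.0675
  C_31 = (-0.05)(-0.30) − (-0.15)(0.80) = 0.1350
  C_32 = −[(0.65)(-0.30) − (-0.15)(-0.15)] = 0.2175
  C_33 = (0.65)(0.80) − (-0.05)(-0.15) = 0.5125
det(I−A) = Σ_j (I−A)_1j·C_1j = (0.65)(0.4900) + (-0.05)(0.1125) + (-0.15)(0.0550) = 0.304625
adj(I−A) = Cᵀ =
  [ 0.4900   0.0475   0.1350]
  [ 0.1125   0.4150   0.2175]
  [ 0.0550   0.0675   0.5125]
(I − A)⁻¹ = adj(I−A) / det(I−A) ≈
  [   1.6085     0.1559     0.4432]
  [   0.3693     1.3623     0.7140]
  [   0.1805     0.2216     1.6824]
x = (I − A)⁻¹ d = adj(I−A)·d / det(I−A), with det(I−A) = 0.304625:
  x_1 = (0.4900·300 + 0.0475·340 + 0.1350·740) / 0.304625 = 263.05 / 0.304625 ≈ 863.52
  x_2 = (0.1125·300 + 0.4150·340 + 0.2175·740) / 0.304625 = 335.80 / 0.304625 ≈ 1102.34
  x_3 = (0.0550·300 + 0.0675·340 + 0.5125·740) / 0.304625 = 418.70 / 0.304625 ≈ 1374.48

x_3 = 1374.48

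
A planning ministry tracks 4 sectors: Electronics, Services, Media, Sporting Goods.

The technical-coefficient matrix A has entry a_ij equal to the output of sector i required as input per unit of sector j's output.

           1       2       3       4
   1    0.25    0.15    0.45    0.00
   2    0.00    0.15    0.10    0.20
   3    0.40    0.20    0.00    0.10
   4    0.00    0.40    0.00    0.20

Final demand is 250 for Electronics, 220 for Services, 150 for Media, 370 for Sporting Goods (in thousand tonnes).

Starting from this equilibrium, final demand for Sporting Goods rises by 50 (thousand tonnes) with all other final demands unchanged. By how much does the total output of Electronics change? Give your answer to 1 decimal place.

Δx_1 = 13.6

I − A =
  [   0.75    -0.15    -0.45     0.00]
  [   0.00     0.85    -0.10    -0.20]
  [  -0.40    -0.20     1.00    -0.10]
  [   0.00    -0.40     0.00     0.80]
Compute the cofactors C_ij = (−1)^(i+j)·(3×3 minor ij) of I−A; the adjugate is their transpose:
adj(I−A) = Cᵀ =
  [ 0.58000   0.21000   0.28200   0.08775]
  [ 0.03200   0.45600   0.06000   0.12150]
  [ 0.24000   0.19800   0.45000   0.10575]
  [ 0.01600   0.22800   0.03000   0.46350]
det(I−A) = Σ_j (I−A)_1j·C_1j = (0.75)(0.58000) + (-0.15)(0.03200) + (-0.45)(0.24000) + (0.00)(0.01600) = 0.3222
(I − A)⁻¹ = adj(I−A) / det(I−A) ≈
  [   1.8001     0.6518     0.8752     0.2723]
  [   0.0993     1.4153     0.1862     0.3771]
  [   0.7449     0.6145     1.3966     0.3282]
  [   0.0497     0.7076     0.0931     1.4385]
Δx = (I − A)⁻¹ Δd with Δd having +50 in the Sporting Goods component and 0 elsewhere.
So Δx_1 = L_14 · (+50), where L_14 = adj(I−A)_14 / det(I−A) = 0.08775 / 0.3222.
Δx_1 = 0.08775 × (+50) / 0.3222 = 4.3875 / 0.3222 ≈ 13.6.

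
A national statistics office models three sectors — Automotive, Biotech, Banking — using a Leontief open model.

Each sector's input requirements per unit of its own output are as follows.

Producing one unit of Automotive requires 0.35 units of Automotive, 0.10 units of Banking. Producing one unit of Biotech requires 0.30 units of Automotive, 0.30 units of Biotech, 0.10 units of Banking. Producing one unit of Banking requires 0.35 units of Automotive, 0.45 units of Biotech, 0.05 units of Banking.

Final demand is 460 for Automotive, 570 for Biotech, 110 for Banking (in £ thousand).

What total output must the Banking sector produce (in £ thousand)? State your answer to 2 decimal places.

x_3 = 373.70

I − A =
  [   0.65    -0.30    -0.35]
  [   0.00     0.70    -0.45]
  [  -0.10    -0.10     0.95]
Cofactors of I−A, C_ij = (−1)^(i+j)·(minor ij) (rows/columns in the sector order above):
  C_11 = (0.70)(0.95) − (-0.45)(-0.10) = 0.6200
  C_12 = −[(0.00)(0.95) − (-0.45)(-0.10)] = 0.0450
  C_13 = (0.00)(-0.10) − (0.70)(-0.10) = 0.0700
  C_21 = −[(-0.30)(0.95) − (-0.35)(-0.10)] = 0.3200
  C_22 = (0.65)(0.95) − (-0.35)(-0.10) = 0.5825
  C_23 = −[(0.65)(-0.10) − (-0.30)(-0.10)] = 0.0950
  C_31 = (-0.30)(-0.45) − (-0.35)(0.70) = 0.3800
  C_32 = −[(0.65)(-0.45) − (-0.35)(0.00)] = 0.2925
  C_33 = (0.65)(0.70) − (-0.30)(0.00) = 0.4550
det(I−A) = Σ_j (I−A)_1j·C_1j = (0.65)(0.6200) + (-0.30)(0.0450) + (-0.35)(0.0700) = 0.3650
adj(I−A) = Cᵀ =
  [ 0.6200   0.3200   0.3800]
  [ 0.0450   0.5825   0.2925]
  [ 0.0700   0.0950   0.4550]
(I − A)⁻¹ = adj(I−A) / det(I−A) ≈
  [   1.6986     0.8767     1.0411]
  [   0.1233     1.5959     0.8014]
  [   0.1918     0.2603     1.2466]
x = (I − A)⁻¹ d = adj(I−A)·d / det(I−A), with det(I−A) = 0.3650:
  x_1 = (0.6200·460 + 0.3200·570 + 0.3800·110) / 0.3650 = 509.40 / 0.3650 ≈ 1395.62
  x_2 = (0.0450·460 + 0.5825·570 + 0.2925·110) / 0.3650 = 384.90 / 0.3650 ≈ 1054.52
  x_3 = (0.0700·460 + 0.0950·570 + 0.4550·110) / 0.3650 = 136.40 / 0.3650 ≈ 373.70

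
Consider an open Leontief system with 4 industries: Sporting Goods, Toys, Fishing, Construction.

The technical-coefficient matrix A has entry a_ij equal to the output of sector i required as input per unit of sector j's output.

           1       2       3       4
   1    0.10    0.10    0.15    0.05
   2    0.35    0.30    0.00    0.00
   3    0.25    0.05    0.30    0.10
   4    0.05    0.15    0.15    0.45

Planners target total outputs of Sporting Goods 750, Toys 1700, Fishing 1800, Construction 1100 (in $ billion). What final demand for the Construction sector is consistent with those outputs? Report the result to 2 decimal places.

I − A =
  [   0.90    -0.10    -0.15    -0.05]
  [  -0.35     0.70     0.00     0.00]
  [  -0.25    -0.05     0.70    -0.10]
  [  -0.05    -0.15    -0.15     0.55]
d = (I − A) x:
  d_1 = (+0.90)·750 + (-0.10)·1700 + (-0.15)·1800 + (-0.05)·1100 = 180.00
  d_2 = (-0.35)·750 + (+0.70)·1700 + (+0.00)·1800 + (+0.00)·1100 = 927.50
  d_3 = (-0.25)·750 + (-0.05)·1700 + (+0.70)·1800 + (-0.10)·1100 = 877.50
  d_4 = (-0.05)·750 + (-0.15)·1700 + (-0.15)·1800 + (+0.55)·1100 = 42.50

d_4 = 42.50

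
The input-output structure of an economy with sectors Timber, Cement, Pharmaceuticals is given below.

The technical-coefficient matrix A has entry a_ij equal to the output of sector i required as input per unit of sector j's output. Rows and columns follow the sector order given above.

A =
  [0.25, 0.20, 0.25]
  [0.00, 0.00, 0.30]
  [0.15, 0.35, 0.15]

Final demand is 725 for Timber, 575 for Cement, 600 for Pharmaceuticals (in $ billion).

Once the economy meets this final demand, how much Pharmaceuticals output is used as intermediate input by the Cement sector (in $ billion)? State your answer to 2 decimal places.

z_32 = 350.26

I − A =
  [   0.75    -0.20    -0.25]
  [   0.00     1.00    -0.30]
  [  -0.15    -0.35     0.85]
Cofactors of I−A, C_ij = (−1)^(i+j)·(minor ij) (rows/columns in the sector order above):
  C_11 = (1.00)(0.85) − (-0.30)(-0.35) = 0.7450
  C_12 = −[(0.00)(0.85) − (-0.30)(-0.15)] = 0.0450
  C_13 = (0.00)(-0.35) − (1.00)(-0.15) = 0.1500
  C_21 = −[(-0.20)(0.85) − (-0.25)(-0.35)] = 0.2575
  C_22 = (0.75)(0.85) − (-0.25)(-0.15) = 0.6000
  C_23 = −[(0.75)(-0.35) − (-0.20)(-0.15)] = 0.2925
  C_31 = (-0.20)(-0.30) − (-0.25)(1.00) = 0.3100
  C_32 = −[(0.75)(-0.30) − (-0.25)(0.00)] = 0.2250
  C_33 = (0.75)(1.00) − (-0.20)(0.00) = 0.7500
det(I−A) = Σ_j (I−A)_1j·C_1j = (0.75)(0.7450) + (-0.20)(0.0450) + (-0.25)(0.1500) = 0.51225
adj(I−A) = Cᵀ =
  [ 0.7450   0.2575   0.3100]
  [ 0.0450   0.6000   0.2250]
  [ 0.1500   0.2925   0.7500]
(I − A)⁻¹ = adj(I−A) / det(I−A) ≈
  [   1.4544     0.5027     0.6052]
  [   0.0878     1.1713     0.4392]
  [   0.2928     0.5710     1.4641]
First solve x = (I − A)⁻¹ d = adj(I−A)·d / det(I−A); in particular x_2 = (0.0450·725 + 0.6000·575 + 0.2250·600) / 0.51225 = 512.625 / 0.51225 ≈ 1000.7321.
Intermediate flow from 3 to 2: z_32 = a_32 · x_2 = 0.35 × 512.625 / 0.51225 = 179.41875 / 0.51225 ≈ 350.26.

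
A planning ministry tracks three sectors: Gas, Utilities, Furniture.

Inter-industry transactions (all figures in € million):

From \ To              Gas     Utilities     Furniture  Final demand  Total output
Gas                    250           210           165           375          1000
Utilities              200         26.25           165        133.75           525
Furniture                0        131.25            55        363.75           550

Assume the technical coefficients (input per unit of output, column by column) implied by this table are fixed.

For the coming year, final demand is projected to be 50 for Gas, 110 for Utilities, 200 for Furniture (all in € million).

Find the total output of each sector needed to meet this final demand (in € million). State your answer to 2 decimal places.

Technical coefficients a_ij = z_ij / X_j:
  a_11 = 250/1000 = 0.25, a_21 = 200/1000 = 0.20, a_31 = 0/1000 = 0.00
  a_12 = 210/525 = 0.40, a_22 = 26.25/525 = 0.05, a_32 = 131.25/525 = 0.25
  a_13 = 165/550 = 0.30, a_23 = 165/550 = 0.30, a_33 = 55/550 = 0.10
I − A =
  [   0.75    -0.40    -0.30]
  [  -0.20     0.95    -0.30]
  [   0.00    -0.25     0.90]
Cofactors of I−A, C_ij = (−1)^(i+j)·(minor ij) (rows/columns in the sector order above):
  C_11 = (0.95)(0.90) − (-0.30)(-0.25) = 0.7800
  C_12 = −[(-0.20)(0.90) − (-0.30)(0.00)] = 0.1800
  C_13 = (-0.20)(-0.25) − (0.95)(0.00) = 0.0500
  C_21 = −[(-0.40)(0.90) − (-0.30)(-0.25)] = 0.4350
  C_22 = (0.75)(0.90) − (-0.30)(0.00) = 0.6750
  C_23 = −[(0.75)(-0.25) − (-0.40)(0.00)] = 0.1875
  C_31 = (-0.40)(-0.30) − (-0.30)(0.95) = 0.4050
  C_32 = −[(0.75)(-0.30) − (-0.30)(-0.20)] = 0.2850
  C_33 = (0.75)(0.95) − (-0.40)(-0.20) = 0.6325
det(I−A) = Σ_j (I−A)_1j·C_1j = (0.75)(0.7800) + (-0.40)(0.1800) + (-0.30)(0.0500) = 0.4980
adj(I−A) = Cᵀ =
  [ 0.7800   0.4350   0.4050]
  [ 0.1800   0.6750   0.2850]
  [ 0.0500   0.1875   0.6325]
(I − A)⁻¹ = adj(I−A) / det(I−A) ≈
  [   1.5663     0.8735     0.8133]
  [   0.3614     1.3554     0.5723]
  [   0.1004     0.3765     1.2701]
x = (I − A)⁻¹ d = adj(I−A)·d / det(I−A), with det(I−A) = 0.4980:
  x_1 = (0.7800·50 + 0.4350·110 + 0.4050·200) / 0.4980 = 167.85 / 0.4980 ≈ 337.05
  x_2 = (0.1800·50 + 0.6750·110 + 0.2850·200) / 0.4980 = 140.25 / 0.4980 ≈ 281.63
  x_3 = (0.0500·50 + 0.1875·110 + 0.6325·200) / 0.4980 = 149.625 / 0.4980 ≈ 300.45

x_1 = 337.05, x_2 = 281.63, x_3 = 300.45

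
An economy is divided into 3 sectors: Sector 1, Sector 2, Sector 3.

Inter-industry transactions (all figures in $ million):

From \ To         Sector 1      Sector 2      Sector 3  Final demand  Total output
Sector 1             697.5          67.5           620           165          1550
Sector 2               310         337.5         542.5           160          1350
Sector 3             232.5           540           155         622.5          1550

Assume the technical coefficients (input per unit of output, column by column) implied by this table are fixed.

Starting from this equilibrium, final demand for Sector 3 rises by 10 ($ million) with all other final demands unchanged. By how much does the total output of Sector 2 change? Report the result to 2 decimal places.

Δx_2 = 13.25

Technical coefficients a_ij = z_ij / X_j:
  a_11 = 697.5/1550 = 0.45, a_21 = 310/1550 = 0.20, a_31 = 232.5/1550 = 0.15
  a_12 = 67.5/1350 = 0.05, a_22 = 337.5/1350 = 0.25, a_32 = 540/1350 = 0.40
  a_13 = 620/1550 = 0.40, a_23 = 542.5/1550 = 0.35, a_33 = 155/1550 = 0.10
I − A =
  [   0.55    -0.05    -0.40]
  [  -0.20     0.75    -0.35]
  [  -0.15    -0.40     0.90]
Cofactors of I−A, C_ij = (−1)^(i+j)·(minor ij) (rows/columns in the sector order above):
  C_11 = (0.75)(0.90) − (-0.35)(-0.40) = 0.5350
  C_12 = −[(-0.20)(0.90) − (-0.35)(-0.15)] = 0.2325
  C_13 = (-0.20)(-0.40) − (0.75)(-0.15) = 0.1925
  C_21 = −[(-0.05)(0.90) − (-0.40)(-0.40)] = 0.2050
  C_22 = (0.55)(0.90) − (-0.40)(-0.15) = 0.4350
  C_23 = −[(0.55)(-0.40) − (-0.05)(-0.15)] = 0.2275
  C_31 = (-0.05)(-0.35) − (-0.40)(0.75) = 0.3175
  C_32 = −[(0.55)(-0.35) − (-0.40)(-0.20)] = 0.2725
  C_33 = (0.55)(0.75) − (-0.05)(-0.20) = 0.4025
det(I−A) = Σ_j (I−A)_1j·C_1j = (0.55)(0.5350) + (-0.05)(0.2325) + (-0.40)(0.1925) = 0.205625
adj(I−A) = Cᵀ =
  [ 0.5350   0.2050   0.3175]
  [ 0.2325   0.4350   0.2725]
  [ 0.1925   0.2275   0.4025]
(I − A)⁻¹ = adj(I−A) / det(I−A) ≈
  [   2.6018     0.9970     1.5441]
  [   1.1307     2.1155     1.3252]
  [   0.9362     1.1064     1.9574]
Δx = (I − A)⁻¹ Δd with Δd having +10 in the Sector 3 component and 0 elsewhere.
So Δx_2 = L_23 · (+10), where L_23 = adj(I−A)_23 / det(I−A) = 0.2725 / 0.205625.
Δx_2 = 0.2725 × (+10) / 0.205625 = 2.725 / 0.205625 ≈ 13.25.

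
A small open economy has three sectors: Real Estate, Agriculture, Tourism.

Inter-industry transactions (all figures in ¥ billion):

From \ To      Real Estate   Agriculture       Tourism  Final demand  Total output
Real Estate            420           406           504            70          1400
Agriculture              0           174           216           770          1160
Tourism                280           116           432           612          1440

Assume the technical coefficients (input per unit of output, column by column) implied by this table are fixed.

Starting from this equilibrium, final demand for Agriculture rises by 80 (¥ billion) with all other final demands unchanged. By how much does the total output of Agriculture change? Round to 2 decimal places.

Technical coefficients a_ij = z_ij / X_j:
  a_RR = 420/1400 = 0.30, a_AR = 0/1400 = 0.00, a_TR = 280/1400 = 0.20
  a_RA = 406/1160 = 0.35, a_AA = 174/1160 = 0.15, a_TA = 116/1160 = 0.10
  a_RT = 504/1440 = 0.35, a_AT = 216/1440 = 0.15, a_TT = 432/1440 = 0.30
I − A =
  [   0.70    -0.35    -0.35]
  [   0.00     0.85    -0.15]
  [  -0.20    -0.10     0.70]
Cofactors of I−A, C_ij = (−1)^(i+j)·(minor ij) (rows/columns in the sector order above):
  C_11 = (0.85)(0.70) − (-0.15)(-0.10) = 0.5800
  C_12 = −[(0.00)(0.70) − (-0.15)(-0.20)] = 0.0300
  C_13 = (0.00)(-0.10) − (0.85)(-0.20) = 0.1700
  C_21 = −[(-0.35)(0.70) − (-0.35)(-0.10)] = 0.2800
  C_22 = (0.70)(0.70) − (-0.35)(-0.20) = 0.4200
  C_23 = −[(0.70)(-0.10) − (-0.35)(-0.20)] = 0.1400
  C_31 = (-0.35)(-0.15) − (-0.35)(0.85) = 0.3500
  C_32 = −[(0.70)(-0.15) − (-0.35)(0.00)] = 0.1050
  C_33 = (0.70)(0.85) − (-0.35)(0.00) = 0.5950
det(I−A) = Σ_j (I−A)_1j·C_1j = (0.70)(0.5800) + (-0.35)(0.0300) + (-0.35)(0.1700) = 0.3360
adj(I−A) = Cᵀ =
  [ 0.5800   0.2800   0.3500]
  [ 0.0300   0.4200   0.1050]
  [ 0.1700   0.1400   0.5950]
(I − A)⁻¹ = adj(I−A) / det(I−A) ≈
  [   1.7262     0.8333     1.0417]
  [   0.0893     1.2500     0.3125]
  [   0.5060     0.4167     1.7708]
Δx = (I − A)⁻¹ Δd with Δd having +80 in the Agriculture component and 0 elsewhere.
So Δx_A = L_AA · (+80), where L_AA = adj(I−A)_AA / det(I−A) = 0.4200 / 0.3360.
Δx_A = 0.4200 × (+80) / 0.3360 = 33.60 / 0.3360 = 100.00.

Δx_A = 100.00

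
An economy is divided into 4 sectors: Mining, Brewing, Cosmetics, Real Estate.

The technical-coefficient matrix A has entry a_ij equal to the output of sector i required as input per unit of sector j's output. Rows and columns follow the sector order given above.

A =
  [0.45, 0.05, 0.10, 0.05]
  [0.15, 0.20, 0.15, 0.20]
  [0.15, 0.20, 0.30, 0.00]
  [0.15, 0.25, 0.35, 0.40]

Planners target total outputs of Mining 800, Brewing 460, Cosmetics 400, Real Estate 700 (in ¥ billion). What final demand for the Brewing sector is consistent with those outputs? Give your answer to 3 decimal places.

d_B = 48.000

I − A =
  [   0.55    -0.05    -0.10    -0.05]
  [  -0.15     0.80    -0.15    -0.20]
  [  -0.15    -0.20     0.70     0.00]
  [  -0.15    -0.25    -0.35     0.60]
d = (I − A) x:
  d_M = (+0.55)·800 + (-0.05)·460 + (-0.10)·400 + (-0.05)·700 = 342.000
  d_B = (-0.15)·800 + (+0.80)·460 + (-0.15)·400 + (-0.20)·700 = 48.000
  d_C = (-0.15)·800 + (-0.20)·460 + (+0.70)·400 + (+0.00)·700 = 68.000
  d_R = (-0.15)·800 + (-0.25)·460 + (-0.35)·400 + (+0.60)·700 = 45.000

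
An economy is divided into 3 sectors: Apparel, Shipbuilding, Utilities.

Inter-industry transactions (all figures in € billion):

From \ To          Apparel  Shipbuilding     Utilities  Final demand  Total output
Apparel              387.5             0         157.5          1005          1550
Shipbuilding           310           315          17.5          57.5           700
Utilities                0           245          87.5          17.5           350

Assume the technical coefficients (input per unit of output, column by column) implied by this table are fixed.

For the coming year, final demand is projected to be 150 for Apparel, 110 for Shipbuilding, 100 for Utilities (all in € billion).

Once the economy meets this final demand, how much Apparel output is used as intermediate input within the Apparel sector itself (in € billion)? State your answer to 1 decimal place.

Technical coefficients a_ij = z_ij / X_j:
  a_AA = 387.5/1550 = 0.25, a_SA = 310/1550 = 0.20, a_UA = 0/1550 = 0.00
  a_AS = 0/700 = 0.00, a_SS = 315/700 = 0.45, a_US = 245/700 = 0.35
  a_AU = 157.5/350 = 0.45, a_SU = 17.5/350 = 0.05, a_UU = 87.5/350 = 0.25
I − A =
  [   0.75     0.00    -0.45]
  [  -0.20     0.55    -0.05]
  [   0.00    -0.35     0.75]
Cofactors of I−A, C_ij = (−1)^(i+j)·(minor ij) (rows/columns in the sector order above):
  C_11 = (0.55)(0.75) − (-0.05)(-0.35) = 0.3950
  C_12 = −[(-0.20)(0.75) − (-0.05)(0.00)] = 0.1500
  C_13 = (-0.20)(-0.35) − (0.55)(0.00) = 0.0700
  C_21 = −[(0.00)(0.75) − (-0.45)(-0.35)] = 0.1575
  C_22 = (0.75)(0.75) − (-0.45)(0.00) = 0.5625
  C_23 = −[(0.75)(-0.35) − (0.00)(0.00)] = 0.2625
  C_31 = (0.00)(-0.05) − (-0.45)(0.55) = 0.2475
  C_32 = −[(0.75)(-0.05) − (-0.45)(-0.20)] = 0.1275
  C_33 = (0.75)(0.55) − (0.00)(-0.20) = 0.4125
det(I−A) = Σ_j (I−A)_1j·C_1j = (0.75)(0.3950) + (0.00)(0.1500) + (-0.45)(0.0700) = 0.26475
adj(I−A) = Cᵀ =
  [ 0.3950   0.1575   0.2475]
  [ 0.1500   0.5625   0.1275]
  [ 0.0700   0.2625   0.4125]
(I − A)⁻¹ = adj(I−A) / det(I−A) ≈
  [   1.4920     0.5949     0.9348]
  [   0.5666     2.1246     0.4816]
  [   0.2644     0.9915     1.5581]
First solve x = (I − A)⁻¹ d = adj(I−A)·d / det(I−A); in particular x_A = (0.3950·150 + 0.1575·110 + 0.2475·100) / 0.26475 = 101.325 / 0.26475 ≈ 382.720.
Intermediate flow from A to A: z_AA = a_AA · x_A = 0.25 × 101.325 / 0.26475 = 25.33125 / 0.26475 ≈ 95.7.

z_AA = 95.7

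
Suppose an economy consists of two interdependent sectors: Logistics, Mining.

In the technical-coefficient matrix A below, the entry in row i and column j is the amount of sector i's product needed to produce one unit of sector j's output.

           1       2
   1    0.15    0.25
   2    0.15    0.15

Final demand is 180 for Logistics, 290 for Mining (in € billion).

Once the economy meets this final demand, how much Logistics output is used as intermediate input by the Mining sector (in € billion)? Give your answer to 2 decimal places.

I − A =
  [   0.85    -0.25]
  [  -0.15     0.85]
det(I−A) = (0.85)(0.85) − (-0.25)(-0.15) = 0.6850
adj(I−A) = [[0.85, 0.25], [0.15, 0.85]]
(I − A)⁻¹ = adj(I−A) / det(I−A) ≈
  [   1.2409     0.3650]
  [   0.2190     1.2409]
First solve x = (I − A)⁻¹ d = adj(I−A)·d / det(I−A); in particular x_2 = (0.15·180 + 0.85·290) / 0.6850 = 273.50 / 0.6850 ≈ 399.2701.
Intermediate flow from 1 to 2: z_12 = a_12 · x_2 = 0.25 × 273.50 / 0.6850 = 68.375 / 0.6850 ≈ 99.82.

z_12 = 99.82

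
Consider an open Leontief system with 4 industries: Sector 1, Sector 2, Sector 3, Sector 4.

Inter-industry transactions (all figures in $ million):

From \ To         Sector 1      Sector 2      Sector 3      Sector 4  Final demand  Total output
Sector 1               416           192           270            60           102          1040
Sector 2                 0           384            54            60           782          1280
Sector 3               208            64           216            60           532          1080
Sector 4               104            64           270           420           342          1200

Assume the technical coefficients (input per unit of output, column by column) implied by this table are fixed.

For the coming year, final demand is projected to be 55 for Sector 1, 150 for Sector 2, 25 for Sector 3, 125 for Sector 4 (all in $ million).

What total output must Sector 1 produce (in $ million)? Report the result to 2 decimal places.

x_1 = 227.78

Technical coefficients a_ij = z_ij / X_j:
  a_11 = 416/1040 = 0.40, a_21 = 0/1040 = 0.00, a_31 = 208/1040 = 0.20, a_41 = 104/1040 = 0.10
  a_12 = 192/1280 = 0.15, a_22 = 384/1280 = 0.30, a_32 = 64/1280 = 0.05, a_42 = 64/1280 = 0.05
  a_13 = 270/1080 = 0.25, a_23 = 54/1080 = 0.05, a_33 = 216/1080 = 0.20, a_43 = 270/1080 = 0.25
  a_14 = 60/1200 = 0.05, a_24 = 60/1200 = 0.05, a_34 = 60/1200 = 0.05, a_44 = 420/1200 = 0.35
I − A =
  [   0.60    -0.15    -0.25    -0.05]
  [   0.00     0.70    -0.05    -0.05]
  [  -0.20    -0.05     0.80    -0.05]
  [  -0.10    -0.05    -0.25     0.65]
Compute the cofactors C_ij = (−1)^(i+j)·(3×3 minor ij) of I−A; the adjugate is their transpose:
adj(I−A) = Cᵀ =
  [ 0.350875   0.087500   0.128750   0.043625]
  [ 0.013250   0.264250   0.028000   0.023500]
  [ 0.094250   0.041500   0.267250   0.031000]
  [ 0.091250   0.049750   0.124750   0.298000]
det(I−A) = Σ_j (I−A)_1j·C_1j = (0.60)(0.350875) + (-0.15)(0.013250) + (-0.25)(0.094250) + (-0.05)(0.091250) = 0.1804125
(I − A)⁻¹ = adj(I−A) / det(I−A) ≈
  [   1.9448     0.4850     0.7136     0.2418]
  [   0.0734     1.4647     0.1552     0.1303]
  [   0.5224     0.2300     1.4813     0.1718]
  [   0.5058     0.2758     0.6915     1.6518]
x = (I − A)⁻¹ d = adj(I−A)·d / det(I−A), with det(I−A) = 0.1804125:
  x_1 = (0.350875·55 + 0.087500·150 + 0.128750·25 + 0.043625·125) / 0.1804125 = 41.095 / 0.1804125 ≈ 227.78
  x_2 = (0.013250·55 + 0.264250·150 + 0.028000·25 + 0.023500·125) / 0.1804125 = 44.00375 / 0.1804125 ≈ 243.91
  x_3 = (0.094250·55 + 0.041500·150 + 0.267250·25 + 0.031000·125) / 0.1804125 = 21.965 / 0.1804125 ≈ 121.75
  x_4 = (0.091250·55 + 0.049750·150 + 0.124750·25 + 0.298000·125) / 0.1804125 = 52.85 / 0.1804125 ≈ 292.94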